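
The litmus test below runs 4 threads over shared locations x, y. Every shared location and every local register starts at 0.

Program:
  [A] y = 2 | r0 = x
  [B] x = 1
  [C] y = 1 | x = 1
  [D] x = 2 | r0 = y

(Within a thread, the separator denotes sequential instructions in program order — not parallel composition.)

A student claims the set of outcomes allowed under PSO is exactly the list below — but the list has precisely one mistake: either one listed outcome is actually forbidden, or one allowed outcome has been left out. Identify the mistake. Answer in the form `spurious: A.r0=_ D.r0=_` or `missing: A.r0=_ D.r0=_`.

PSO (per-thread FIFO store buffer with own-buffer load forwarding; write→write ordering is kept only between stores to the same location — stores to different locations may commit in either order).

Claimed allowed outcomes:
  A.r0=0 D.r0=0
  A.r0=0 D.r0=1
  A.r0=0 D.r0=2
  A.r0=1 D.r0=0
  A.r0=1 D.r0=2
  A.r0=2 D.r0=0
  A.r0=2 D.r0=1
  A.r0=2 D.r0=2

missing: A.r0=1 D.r0=1

outcome vector order: (A.r0,D.r0)
PSO (9): <0 0> <0 1> <0 2> <1 0> <1 1> <1 2> <2 0> <2 1> <2 2>
PSO∖claimed = {<1 1>}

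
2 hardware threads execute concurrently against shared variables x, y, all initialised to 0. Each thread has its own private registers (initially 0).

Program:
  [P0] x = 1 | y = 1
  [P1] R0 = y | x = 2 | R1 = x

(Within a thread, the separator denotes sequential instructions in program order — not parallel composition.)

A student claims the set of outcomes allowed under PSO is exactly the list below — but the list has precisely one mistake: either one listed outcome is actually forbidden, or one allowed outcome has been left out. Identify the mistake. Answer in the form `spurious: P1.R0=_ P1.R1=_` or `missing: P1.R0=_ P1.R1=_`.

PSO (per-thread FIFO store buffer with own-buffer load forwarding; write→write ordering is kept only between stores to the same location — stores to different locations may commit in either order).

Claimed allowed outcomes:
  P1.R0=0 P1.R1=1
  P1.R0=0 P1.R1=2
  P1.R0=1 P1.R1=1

outcome vector order: (P1.R0,P1.R1)
PSO: 4 outcomes — {01 02 11 12}
PSO∖claimed = {12}

missing: P1.R0=1 P1.R1=2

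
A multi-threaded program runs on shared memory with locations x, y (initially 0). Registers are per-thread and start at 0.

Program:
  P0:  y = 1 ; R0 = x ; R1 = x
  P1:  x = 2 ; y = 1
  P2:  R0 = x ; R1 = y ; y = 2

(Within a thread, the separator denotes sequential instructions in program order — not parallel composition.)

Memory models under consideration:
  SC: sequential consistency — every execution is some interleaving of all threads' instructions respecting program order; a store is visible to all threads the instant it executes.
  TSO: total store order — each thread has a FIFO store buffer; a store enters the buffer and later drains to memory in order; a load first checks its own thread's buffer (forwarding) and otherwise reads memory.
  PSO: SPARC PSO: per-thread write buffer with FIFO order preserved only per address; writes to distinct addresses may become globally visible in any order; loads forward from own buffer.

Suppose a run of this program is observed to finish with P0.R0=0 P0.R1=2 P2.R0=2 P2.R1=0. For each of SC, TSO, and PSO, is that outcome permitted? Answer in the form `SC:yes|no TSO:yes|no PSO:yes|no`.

outcome vector order: (P0.R0,P0.R1,P2.R0,P2.R1)
SC (10): (0,0,0,0); (0,0,0,1); (0,0,2,1); (0,2,0,0); (0,2,0,1); (0,2,2,1); (2,2,0,0); (2,2,0,1); (2,2,2,0); (2,2,2,1)
TSO (12): (0,0,0,0); (0,0,0,1); (0,0,2,0); (0,0,2,1); (0,2,0,0); (0,2,0,1); (0,2,2,0); (0,2,2,1); (2,2,0,0); (2,2,0,1); (2,2,2,0); (2,2,2,1)
PSO (12): (0,0,0,0); (0,0,0,1); (0,0,2,0); (0,0,2,1); (0,2,0,0); (0,2,0,1); (0,2,2,0); (0,2,2,1); (2,2,0,0); (2,2,0,1); (2,2,2,0); (2,2,2,1)
target (0,2,2,0) ∈ {TSO,PSO}

SC:no TSO:yes PSO:yes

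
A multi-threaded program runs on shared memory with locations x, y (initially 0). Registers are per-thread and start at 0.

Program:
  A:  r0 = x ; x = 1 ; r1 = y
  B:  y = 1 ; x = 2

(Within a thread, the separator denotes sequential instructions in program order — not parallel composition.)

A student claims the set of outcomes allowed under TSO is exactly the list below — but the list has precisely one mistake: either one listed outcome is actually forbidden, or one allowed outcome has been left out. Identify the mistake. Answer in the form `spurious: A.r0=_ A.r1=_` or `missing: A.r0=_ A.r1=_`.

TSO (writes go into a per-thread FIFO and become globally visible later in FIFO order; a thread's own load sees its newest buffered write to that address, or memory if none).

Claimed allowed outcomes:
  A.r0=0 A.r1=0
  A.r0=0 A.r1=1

missing: A.r0=2 A.r1=1

outcome vector order: (A.r0,A.r1)
[TSO] allowed = {0/0, 0/1, 2/1}
TSO∖claimed = {2/1}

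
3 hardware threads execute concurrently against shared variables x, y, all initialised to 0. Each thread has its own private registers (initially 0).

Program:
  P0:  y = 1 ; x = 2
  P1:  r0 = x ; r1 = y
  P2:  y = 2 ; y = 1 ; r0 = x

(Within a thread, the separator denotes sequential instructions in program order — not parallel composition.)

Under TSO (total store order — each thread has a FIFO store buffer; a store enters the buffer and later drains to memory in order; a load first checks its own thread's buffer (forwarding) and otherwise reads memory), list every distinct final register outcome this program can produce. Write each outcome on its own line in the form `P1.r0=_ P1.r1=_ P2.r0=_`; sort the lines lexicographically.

outcome vector order: (P1.r0,P1.r1,P2.r0)
|TSO outcomes| = 10

P1.r0=0 P1.r1=0 P2.r0=0
P1.r0=0 P1.r1=0 P2.r0=2
P1.r0=0 P1.r1=1 P2.r0=0
P1.r0=0 P1.r1=1 P2.r0=2
P1.r0=0 P1.r1=2 P2.r0=0
P1.r0=0 P1.r1=2 P2.r0=2
P1.r0=2 P1.r1=1 P2.r0=0
P1.r0=2 P1.r1=1 P2.r0=2
P1.r0=2 P1.r1=2 P2.r0=0
P1.r0=2 P1.r1=2 P2.r0=2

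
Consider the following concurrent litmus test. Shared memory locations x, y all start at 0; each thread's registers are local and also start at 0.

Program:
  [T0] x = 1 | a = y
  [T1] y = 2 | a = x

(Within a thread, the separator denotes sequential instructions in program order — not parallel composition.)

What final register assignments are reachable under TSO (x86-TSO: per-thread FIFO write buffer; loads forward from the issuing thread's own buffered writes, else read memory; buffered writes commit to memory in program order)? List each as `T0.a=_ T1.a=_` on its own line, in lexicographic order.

outcome vector order: (T0.a,T1.a)
|TSO outcomes| = 4

T0.a=0 T1.a=0
T0.a=0 T1.a=1
T0.a=2 T1.a=0
T0.a=2 T1.a=1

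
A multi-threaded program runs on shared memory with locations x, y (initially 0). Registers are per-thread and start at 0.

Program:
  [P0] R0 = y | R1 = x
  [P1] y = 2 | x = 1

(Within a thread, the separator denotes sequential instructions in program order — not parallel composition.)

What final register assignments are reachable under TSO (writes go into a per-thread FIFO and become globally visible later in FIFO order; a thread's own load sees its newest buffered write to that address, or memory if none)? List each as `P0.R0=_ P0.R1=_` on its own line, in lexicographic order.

outcome vector order: (P0.R0,P0.R1)
|TSO outcomes| = 4

P0.R0=0 P0.R1=0
P0.R0=0 P0.R1=1
P0.R0=2 P0.R1=0
P0.R0=2 P0.R1=1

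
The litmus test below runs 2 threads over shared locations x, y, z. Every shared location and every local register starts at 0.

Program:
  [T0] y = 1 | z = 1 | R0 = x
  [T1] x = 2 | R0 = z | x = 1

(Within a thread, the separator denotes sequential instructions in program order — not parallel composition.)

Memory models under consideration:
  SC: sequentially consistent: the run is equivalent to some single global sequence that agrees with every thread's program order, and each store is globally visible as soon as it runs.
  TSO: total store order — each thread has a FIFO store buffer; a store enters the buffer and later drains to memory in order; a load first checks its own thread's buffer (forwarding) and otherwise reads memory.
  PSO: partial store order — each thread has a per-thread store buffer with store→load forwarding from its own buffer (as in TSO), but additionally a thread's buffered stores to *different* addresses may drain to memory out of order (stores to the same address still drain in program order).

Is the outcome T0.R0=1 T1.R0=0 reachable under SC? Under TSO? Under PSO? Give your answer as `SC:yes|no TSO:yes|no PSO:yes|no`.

outcome vector order: (T0.R0,T1.R0)
[SC] allowed = {01, 10, 11, 20, 21}
[TSO] allowed = {00, 01, 10, 11, 20, 21}
[PSO] allowed = {00, 01, 10, 11, 20, 21}
target 10 ∈ {SC,TSO,PSO}

SC:yes TSO:yes PSO:yes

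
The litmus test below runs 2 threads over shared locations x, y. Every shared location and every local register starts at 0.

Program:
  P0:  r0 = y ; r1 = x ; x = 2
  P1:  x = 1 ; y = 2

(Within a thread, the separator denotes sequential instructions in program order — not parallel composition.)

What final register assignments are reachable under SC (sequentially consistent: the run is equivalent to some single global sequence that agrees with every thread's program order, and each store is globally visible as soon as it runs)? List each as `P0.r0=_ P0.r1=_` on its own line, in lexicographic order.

outcome vector order: (P0.r0,P0.r1)
|SC outcomes| = 3

P0.r0=0 P0.r1=0
P0.r0=0 P0.r1=1
P0.r0=2 P0.r1=1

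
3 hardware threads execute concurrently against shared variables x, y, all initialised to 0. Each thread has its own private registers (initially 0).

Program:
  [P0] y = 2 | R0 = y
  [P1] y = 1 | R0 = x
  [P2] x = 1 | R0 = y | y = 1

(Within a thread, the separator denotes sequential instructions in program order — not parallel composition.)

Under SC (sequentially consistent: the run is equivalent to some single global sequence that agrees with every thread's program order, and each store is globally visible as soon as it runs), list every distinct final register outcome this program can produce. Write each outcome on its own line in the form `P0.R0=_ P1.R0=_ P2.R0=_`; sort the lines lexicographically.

outcome vector order: (P0.R0,P1.R0,P2.R0)
|SC outcomes| = 10

P0.R0=1 P1.R0=0 P2.R0=1
P0.R0=1 P1.R0=0 P2.R0=2
P0.R0=1 P1.R0=1 P2.R0=0
P0.R0=1 P1.R0=1 P2.R0=1
P0.R0=1 P1.R0=1 P2.R0=2
P0.R0=2 P1.R0=0 P2.R0=1
P0.R0=2 P1.R0=0 P2.R0=2
P0.R0=2 P1.R0=1 P2.R0=0
P0.R0=2 P1.R0=1 P2.R0=1
P0.R0=2 P1.R0=1 P2.R0=2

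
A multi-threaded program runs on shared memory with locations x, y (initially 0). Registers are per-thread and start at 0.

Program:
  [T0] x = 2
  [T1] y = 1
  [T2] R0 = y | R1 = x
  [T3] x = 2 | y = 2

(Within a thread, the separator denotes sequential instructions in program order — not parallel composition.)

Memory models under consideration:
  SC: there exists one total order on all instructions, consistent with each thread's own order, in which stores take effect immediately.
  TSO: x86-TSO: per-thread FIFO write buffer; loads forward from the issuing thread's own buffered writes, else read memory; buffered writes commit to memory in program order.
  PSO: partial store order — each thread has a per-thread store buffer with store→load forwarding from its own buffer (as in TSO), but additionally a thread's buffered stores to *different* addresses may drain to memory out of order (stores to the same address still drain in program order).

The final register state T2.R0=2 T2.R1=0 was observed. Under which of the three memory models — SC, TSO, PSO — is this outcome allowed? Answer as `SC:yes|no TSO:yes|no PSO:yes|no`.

outcome vector order: (T2.R0,T2.R1)
SC (5): 0/0; 0/2; 1/0; 1/2; 2/2
TSO (5): 0/0; 0/2; 1/0; 1/2; 2/2
PSO (6): 0/0; 0/2; 1/0; 1/2; 2/0; 2/2
target 2/0 ∈ {PSO}

SC:no TSO:no PSO:yes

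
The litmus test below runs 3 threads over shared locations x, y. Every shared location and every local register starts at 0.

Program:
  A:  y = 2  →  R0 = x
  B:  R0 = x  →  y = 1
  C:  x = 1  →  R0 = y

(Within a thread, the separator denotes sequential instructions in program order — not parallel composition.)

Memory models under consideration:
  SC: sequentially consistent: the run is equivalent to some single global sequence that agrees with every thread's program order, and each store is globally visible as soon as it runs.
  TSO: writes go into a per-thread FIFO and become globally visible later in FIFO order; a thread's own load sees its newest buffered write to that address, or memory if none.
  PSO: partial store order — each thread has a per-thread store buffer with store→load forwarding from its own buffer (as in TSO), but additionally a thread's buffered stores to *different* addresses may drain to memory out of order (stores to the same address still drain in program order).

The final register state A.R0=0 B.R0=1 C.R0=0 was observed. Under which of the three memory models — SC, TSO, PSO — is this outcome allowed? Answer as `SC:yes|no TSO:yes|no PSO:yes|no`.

SC:no TSO:yes PSO:yes

outcome vector order: (A.R0,B.R0,C.R0)
SC (10): 0/0/1 0/0/2 0/1/1 0/1/2 1/0/0 1/0/1 1/0/2 1/1/0 1/1/1 1/1/2
TSO (12): 0/0/0 0/0/1 0/0/2 0/1/0 0/1/1 0/1/2 1/0/0 1/0/1 1/0/2 1/1/0 1/1/1 1/1/2
PSO (12): 0/0/0 0/0/1 0/0/2 0/1/0 0/1/1 0/1/2 1/0/0 1/0/1 1/0/2 1/1/0 1/1/1 1/1/2
target 0/1/0 ∈ {TSO,PSO}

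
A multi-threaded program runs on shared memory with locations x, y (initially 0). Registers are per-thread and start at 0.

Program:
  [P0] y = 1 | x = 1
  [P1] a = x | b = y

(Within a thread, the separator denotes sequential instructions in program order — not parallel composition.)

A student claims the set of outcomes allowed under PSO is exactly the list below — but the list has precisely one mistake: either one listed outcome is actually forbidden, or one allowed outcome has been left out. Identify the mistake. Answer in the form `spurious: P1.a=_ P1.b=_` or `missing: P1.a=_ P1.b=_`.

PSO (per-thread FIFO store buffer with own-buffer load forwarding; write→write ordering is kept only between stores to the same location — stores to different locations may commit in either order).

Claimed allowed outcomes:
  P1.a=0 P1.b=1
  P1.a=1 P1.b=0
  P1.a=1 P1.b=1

missing: P1.a=0 P1.b=0

outcome vector order: (P1.a,P1.b)
PSO: 4 outcomes — {(0,0) (0,1) (1,0) (1,1)}
PSO∖claimed = {(0,0)}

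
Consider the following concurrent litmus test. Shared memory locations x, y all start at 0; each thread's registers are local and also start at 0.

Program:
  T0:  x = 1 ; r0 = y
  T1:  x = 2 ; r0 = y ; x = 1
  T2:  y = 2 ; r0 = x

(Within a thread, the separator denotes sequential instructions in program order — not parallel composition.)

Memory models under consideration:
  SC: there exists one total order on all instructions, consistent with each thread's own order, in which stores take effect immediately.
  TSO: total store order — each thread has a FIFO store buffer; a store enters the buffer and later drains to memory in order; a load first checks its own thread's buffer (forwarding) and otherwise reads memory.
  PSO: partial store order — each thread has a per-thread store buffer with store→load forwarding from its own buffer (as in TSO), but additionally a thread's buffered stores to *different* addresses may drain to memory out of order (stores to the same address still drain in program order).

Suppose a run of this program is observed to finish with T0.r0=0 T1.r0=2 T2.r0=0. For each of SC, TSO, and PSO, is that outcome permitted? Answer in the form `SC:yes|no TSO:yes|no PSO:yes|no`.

outcome vector order: (T0.r0,T1.r0,T2.r0)
SC: 9 outcomes — {0/0/1 0/0/2 0/2/1 0/2/2 2/0/1 2/0/2 2/2/0 2/2/1 2/2/2}
TSO: 12 outcomes — {0/0/0 0/0/1 0/0/2 0/2/0 0/2/1 0/2/2 2/0/0 2/0/1 2/0/2 2/2/0 2/2/1 2/2/2}
PSO: 12 outcomes — {0/0/0 0/0/1 0/0/2 0/2/0 0/2/1 0/2/2 2/0/0 2/0/1 2/0/2 2/2/0 2/2/1 2/2/2}
target 0/2/0 ∈ {TSO,PSO}

SC:no TSO:yes PSO:yes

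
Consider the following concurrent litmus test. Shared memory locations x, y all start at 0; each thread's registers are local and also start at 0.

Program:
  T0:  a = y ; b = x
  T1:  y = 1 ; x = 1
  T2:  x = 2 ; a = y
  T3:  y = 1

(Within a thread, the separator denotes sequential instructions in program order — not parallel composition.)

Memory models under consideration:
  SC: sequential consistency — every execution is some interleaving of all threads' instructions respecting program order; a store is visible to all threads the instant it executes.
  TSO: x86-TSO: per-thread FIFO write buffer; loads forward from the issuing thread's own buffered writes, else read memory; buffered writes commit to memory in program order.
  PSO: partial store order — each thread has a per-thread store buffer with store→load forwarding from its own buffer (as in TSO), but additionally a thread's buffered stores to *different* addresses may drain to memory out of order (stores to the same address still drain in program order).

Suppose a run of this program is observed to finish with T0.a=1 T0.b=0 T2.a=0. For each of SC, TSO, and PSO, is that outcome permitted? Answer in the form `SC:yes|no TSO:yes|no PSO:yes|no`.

outcome vector order: (T0.a,T0.b,T2.a)
under SC → (0,0,0); (0,0,1); (0,1,0); (0,1,1); (0,2,0); (0,2,1); (1,0,1); (1,1,0); (1,1,1); (1,2,0); (1,2,1)
under TSO → (0,0,0); (0,0,1); (0,1,0); (0,1,1); (0,2,0); (0,2,1); (1,0,0); (1,0,1); (1,1,0); (1,1,1); (1,2,0); (1,2,1)
under PSO → (0,0,0); (0,0,1); (0,1,0); (0,1,1); (0,2,0); (0,2,1); (1,0,0); (1,0,1); (1,1,0); (1,1,1); (1,2,0); (1,2,1)
target (1,0,0) ∈ {TSO,PSO}

SC:no TSO:yes PSO:yes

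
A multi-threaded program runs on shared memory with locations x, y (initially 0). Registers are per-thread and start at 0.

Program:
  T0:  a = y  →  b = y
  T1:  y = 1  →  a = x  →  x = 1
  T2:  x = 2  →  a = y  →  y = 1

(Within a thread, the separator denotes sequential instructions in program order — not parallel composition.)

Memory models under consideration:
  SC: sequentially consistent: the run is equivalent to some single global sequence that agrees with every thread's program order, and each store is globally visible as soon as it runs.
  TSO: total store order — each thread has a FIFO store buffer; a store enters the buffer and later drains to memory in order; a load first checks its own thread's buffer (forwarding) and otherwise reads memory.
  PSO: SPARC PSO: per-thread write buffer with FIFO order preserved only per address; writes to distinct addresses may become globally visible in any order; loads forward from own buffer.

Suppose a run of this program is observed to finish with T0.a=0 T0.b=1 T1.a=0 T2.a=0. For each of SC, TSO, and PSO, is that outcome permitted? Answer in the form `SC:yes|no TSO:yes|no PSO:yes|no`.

outcome vector order: (T0.a,T0.b,T1.a,T2.a)
SC: 9 outcomes — {0/0/0/1 0/0/2/0 0/0/2/1 0/1/0/1 0/1/2/0 0/1/2/1 1/1/0/1 1/1/2/0 1/1/2/1}
TSO: 12 outcomes — {0/0/0/0 0/0/0/1 0/0/2/0 0/0/2/1 0/1/0/0 0/1/0/1 0/1/2/0 0/1/2/1 1/1/0/0 1/1/0/1 1/1/2/0 1/1/2/1}
PSO: 12 outcomes — {0/0/0/0 0/0/0/1 0/0/2/0 0/0/2/1 0/1/0/0 0/1/0/1 0/1/2/0 0/1/2/1 1/1/0/0 1/1/0/1 1/1/2/0 1/1/2/1}
target 0/1/0/0 ∈ {TSO,PSO}

SC:no TSO:yes PSO:yes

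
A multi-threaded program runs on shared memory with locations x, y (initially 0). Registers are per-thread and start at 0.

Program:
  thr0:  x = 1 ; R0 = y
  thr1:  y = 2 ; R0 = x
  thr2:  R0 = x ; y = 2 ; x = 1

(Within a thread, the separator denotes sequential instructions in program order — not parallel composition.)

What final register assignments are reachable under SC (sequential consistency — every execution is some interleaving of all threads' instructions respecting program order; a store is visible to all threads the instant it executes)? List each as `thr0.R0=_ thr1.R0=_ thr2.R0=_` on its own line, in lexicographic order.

thr0.R0=0 thr1.R0=1 thr2.R0=0
thr0.R0=0 thr1.R0=1 thr2.R0=1
thr0.R0=2 thr1.R0=0 thr2.R0=0
thr0.R0=2 thr1.R0=0 thr2.R0=1
thr0.R0=2 thr1.R0=1 thr2.R0=0
thr0.R0=2 thr1.R0=1 thr2.R0=1

outcome vector order: (thr0.R0,thr1.R0,thr2.R0)
|SC outcomes| = 6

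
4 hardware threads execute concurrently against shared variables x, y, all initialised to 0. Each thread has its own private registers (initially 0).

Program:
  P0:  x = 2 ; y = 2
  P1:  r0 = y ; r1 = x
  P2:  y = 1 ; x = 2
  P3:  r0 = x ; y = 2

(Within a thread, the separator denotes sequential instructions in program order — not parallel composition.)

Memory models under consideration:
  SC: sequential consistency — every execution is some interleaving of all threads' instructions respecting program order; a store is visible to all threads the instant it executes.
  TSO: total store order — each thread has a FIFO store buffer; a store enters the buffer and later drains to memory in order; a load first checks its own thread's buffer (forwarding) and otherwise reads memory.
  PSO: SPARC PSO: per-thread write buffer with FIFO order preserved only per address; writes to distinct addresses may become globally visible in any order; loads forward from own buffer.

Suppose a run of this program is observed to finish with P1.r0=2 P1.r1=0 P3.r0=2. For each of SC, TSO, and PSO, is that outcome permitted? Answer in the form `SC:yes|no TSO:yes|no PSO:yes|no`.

outcome vector order: (P1.r0,P1.r1,P3.r0)
SC: 11 outcomes — {000 002 020 022 100 102 120 122 200 220 222}
TSO: 11 outcomes — {000 002 020 022 100 102 120 122 200 220 222}
PSO: 12 outcomes — {000 002 020 022 100 102 120 122 200 202 220 222}
target 202 ∈ {PSO}

SC:no TSO:no PSO:yes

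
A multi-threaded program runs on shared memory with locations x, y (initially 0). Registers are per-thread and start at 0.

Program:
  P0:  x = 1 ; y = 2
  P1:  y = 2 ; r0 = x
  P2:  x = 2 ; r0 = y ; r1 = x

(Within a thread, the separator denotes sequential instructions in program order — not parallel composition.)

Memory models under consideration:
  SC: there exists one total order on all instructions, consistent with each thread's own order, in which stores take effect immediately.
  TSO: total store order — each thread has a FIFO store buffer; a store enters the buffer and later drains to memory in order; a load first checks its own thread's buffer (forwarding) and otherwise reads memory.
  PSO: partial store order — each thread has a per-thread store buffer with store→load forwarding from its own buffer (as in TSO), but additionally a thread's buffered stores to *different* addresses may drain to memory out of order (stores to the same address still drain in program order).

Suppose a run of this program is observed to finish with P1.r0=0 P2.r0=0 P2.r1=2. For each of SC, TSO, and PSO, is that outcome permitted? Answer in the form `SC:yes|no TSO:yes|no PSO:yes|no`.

outcome vector order: (P1.r0,P2.r0,P2.r1)
SC (10): (0,2,1), (0,2,2), (1,0,1), (1,0,2), (1,2,1), (1,2,2), (2,0,1), (2,0,2), (2,2,1), (2,2,2)
TSO (12): (0,0,1), (0,0,2), (0,2,1), (0,2,2), (1,0,1), (1,0,2), (1,2,1), (1,2,2), (2,0,1), (2,0,2), (2,2,1), (2,2,2)
PSO (12): (0,0,1), (0,0,2), (0,2,1), (0,2,2), (1,0,1), (1,0,2), (1,2,1), (1,2,2), (2,0,1), (2,0,2), (2,2,1), (2,2,2)
target (0,0,2) ∈ {TSO,PSO}

SC:no TSO:yes PSO:yes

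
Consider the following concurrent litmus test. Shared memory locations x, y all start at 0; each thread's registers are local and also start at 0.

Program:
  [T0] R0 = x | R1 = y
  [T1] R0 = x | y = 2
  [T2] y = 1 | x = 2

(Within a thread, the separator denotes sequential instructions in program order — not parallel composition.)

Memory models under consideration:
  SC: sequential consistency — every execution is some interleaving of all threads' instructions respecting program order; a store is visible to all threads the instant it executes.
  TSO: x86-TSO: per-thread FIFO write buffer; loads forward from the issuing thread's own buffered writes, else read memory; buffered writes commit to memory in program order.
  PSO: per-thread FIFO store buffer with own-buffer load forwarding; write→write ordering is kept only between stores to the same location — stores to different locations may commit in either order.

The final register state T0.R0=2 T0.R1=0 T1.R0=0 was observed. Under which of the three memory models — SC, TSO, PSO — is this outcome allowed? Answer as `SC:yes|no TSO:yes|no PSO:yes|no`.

SC:no TSO:no PSO:yes

outcome vector order: (T0.R0,T0.R1,T1.R0)
SC (10): 0/0/0, 0/0/2, 0/1/0, 0/1/2, 0/2/0, 0/2/2, 2/1/0, 2/1/2, 2/2/0, 2/2/2
TSO (10): 0/0/0, 0/0/2, 0/1/0, 0/1/2, 0/2/0, 0/2/2, 2/1/0, 2/1/2, 2/2/0, 2/2/2
PSO (12): 0/0/0, 0/0/2, 0/1/0, 0/1/2, 0/2/0, 0/2/2, 2/0/0, 2/0/2, 2/1/0, 2/1/2, 2/2/0, 2/2/2
target 2/0/0 ∈ {PSO}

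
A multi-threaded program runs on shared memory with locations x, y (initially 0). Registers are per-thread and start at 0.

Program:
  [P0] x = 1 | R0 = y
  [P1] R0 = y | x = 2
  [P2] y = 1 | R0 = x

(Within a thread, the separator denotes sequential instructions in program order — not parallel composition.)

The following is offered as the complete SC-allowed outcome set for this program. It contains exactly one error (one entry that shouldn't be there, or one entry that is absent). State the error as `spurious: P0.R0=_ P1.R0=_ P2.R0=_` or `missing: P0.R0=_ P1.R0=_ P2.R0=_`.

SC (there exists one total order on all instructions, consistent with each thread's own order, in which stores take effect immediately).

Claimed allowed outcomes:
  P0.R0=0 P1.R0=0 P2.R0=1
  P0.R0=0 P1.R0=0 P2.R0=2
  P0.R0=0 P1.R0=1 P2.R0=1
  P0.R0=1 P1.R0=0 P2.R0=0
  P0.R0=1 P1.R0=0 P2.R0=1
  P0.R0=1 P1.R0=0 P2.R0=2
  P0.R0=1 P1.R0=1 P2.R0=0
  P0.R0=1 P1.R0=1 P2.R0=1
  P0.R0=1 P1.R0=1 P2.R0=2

missing: P0.R0=0 P1.R0=1 P2.R0=2

outcome vector order: (P0.R0,P1.R0,P2.R0)
SC: 10 outcomes — {0/0/1, 0/0/2, 0/1/1, 0/1/2, 1/0/0, 1/0/1, 1/0/2, 1/1/0, 1/1/1, 1/1/2}
SC∖claimed = {0/1/2}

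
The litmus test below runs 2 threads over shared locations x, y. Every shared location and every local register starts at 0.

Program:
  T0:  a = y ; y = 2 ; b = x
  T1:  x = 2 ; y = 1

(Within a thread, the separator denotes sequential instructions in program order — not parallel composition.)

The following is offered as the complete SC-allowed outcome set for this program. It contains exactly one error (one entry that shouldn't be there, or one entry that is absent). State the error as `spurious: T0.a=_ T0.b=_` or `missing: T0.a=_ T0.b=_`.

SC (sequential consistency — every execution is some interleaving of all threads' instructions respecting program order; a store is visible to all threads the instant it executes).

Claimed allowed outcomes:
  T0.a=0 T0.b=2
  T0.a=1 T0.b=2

missing: T0.a=0 T0.b=0

outcome vector order: (T0.a,T0.b)
SC (3): <0 0>, <0 2>, <1 2>
SC∖claimed = {<0 0>}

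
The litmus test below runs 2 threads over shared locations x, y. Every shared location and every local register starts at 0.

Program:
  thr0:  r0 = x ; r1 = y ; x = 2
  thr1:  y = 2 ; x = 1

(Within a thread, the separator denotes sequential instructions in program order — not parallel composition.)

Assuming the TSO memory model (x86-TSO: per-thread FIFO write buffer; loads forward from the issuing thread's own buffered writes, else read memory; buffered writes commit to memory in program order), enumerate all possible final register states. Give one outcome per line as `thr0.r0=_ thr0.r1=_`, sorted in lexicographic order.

thr0.r0=0 thr0.r1=0
thr0.r0=0 thr0.r1=2
thr0.r0=1 thr0.r1=2

outcome vector order: (thr0.r0,thr0.r1)
|TSO outcomes| = 3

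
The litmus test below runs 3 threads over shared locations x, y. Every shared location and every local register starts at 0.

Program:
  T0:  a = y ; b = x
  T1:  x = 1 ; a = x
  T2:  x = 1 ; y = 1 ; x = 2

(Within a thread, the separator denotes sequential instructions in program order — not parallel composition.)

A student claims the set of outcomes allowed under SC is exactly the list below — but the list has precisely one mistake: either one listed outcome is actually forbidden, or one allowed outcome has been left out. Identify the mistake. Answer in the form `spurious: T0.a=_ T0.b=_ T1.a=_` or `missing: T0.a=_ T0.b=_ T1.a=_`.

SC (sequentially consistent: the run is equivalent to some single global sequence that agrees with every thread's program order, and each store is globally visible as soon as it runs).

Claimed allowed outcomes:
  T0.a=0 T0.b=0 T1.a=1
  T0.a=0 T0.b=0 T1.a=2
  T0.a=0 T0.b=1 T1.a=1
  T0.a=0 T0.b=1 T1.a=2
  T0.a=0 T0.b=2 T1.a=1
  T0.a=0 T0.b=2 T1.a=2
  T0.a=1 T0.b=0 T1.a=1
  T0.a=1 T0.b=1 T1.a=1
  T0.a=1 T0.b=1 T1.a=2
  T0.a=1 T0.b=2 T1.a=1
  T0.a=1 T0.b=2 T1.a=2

spurious: T0.a=1 T0.b=0 T1.a=1

outcome vector order: (T0.a,T0.b,T1.a)
[SC] allowed = {<0 0 1> <0 0 2> <0 1 1> <0 1 2> <0 2 1> <0 2 2> <1 1 1> <1 1 2> <1 2 1> <1 2 2>}
claimed∖SC = {<1 0 1>}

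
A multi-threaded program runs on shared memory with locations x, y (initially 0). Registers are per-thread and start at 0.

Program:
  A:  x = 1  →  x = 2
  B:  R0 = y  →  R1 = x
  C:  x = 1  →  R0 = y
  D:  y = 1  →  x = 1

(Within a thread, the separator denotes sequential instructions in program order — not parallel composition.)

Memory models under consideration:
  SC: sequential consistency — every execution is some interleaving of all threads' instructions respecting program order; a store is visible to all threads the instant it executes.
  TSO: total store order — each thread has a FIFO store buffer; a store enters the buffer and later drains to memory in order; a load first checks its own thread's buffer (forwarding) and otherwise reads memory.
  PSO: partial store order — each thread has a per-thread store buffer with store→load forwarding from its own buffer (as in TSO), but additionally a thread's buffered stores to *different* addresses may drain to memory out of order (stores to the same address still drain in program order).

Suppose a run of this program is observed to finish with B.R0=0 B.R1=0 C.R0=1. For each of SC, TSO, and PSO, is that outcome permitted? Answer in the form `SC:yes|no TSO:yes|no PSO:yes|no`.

outcome vector order: (B.R0,B.R1,C.R0)
SC: 11 outcomes — {000 001 010 011 020 021 101 110 111 120 121}
TSO: 12 outcomes — {000 001 010 011 020 021 100 101 110 111 120 121}
PSO: 12 outcomes — {000 001 010 011 020 021 100 101 110 111 120 121}
target 001 ∈ {SC,TSO,PSO}

SC:yes TSO:yes PSO:yes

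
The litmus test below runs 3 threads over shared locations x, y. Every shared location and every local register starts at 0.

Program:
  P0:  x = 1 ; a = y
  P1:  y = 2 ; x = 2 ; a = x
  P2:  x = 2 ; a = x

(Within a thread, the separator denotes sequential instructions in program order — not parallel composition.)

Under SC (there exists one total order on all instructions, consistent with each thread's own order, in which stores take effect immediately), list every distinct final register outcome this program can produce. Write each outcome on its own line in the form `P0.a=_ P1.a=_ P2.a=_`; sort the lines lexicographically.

outcome vector order: (P0.a,P1.a,P2.a)
|SC outcomes| = 6

P0.a=0 P1.a=2 P2.a=1
P0.a=0 P1.a=2 P2.a=2
P0.a=2 P1.a=1 P2.a=1
P0.a=2 P1.a=1 P2.a=2
P0.a=2 P1.a=2 P2.a=1
P0.a=2 P1.a=2 P2.a=2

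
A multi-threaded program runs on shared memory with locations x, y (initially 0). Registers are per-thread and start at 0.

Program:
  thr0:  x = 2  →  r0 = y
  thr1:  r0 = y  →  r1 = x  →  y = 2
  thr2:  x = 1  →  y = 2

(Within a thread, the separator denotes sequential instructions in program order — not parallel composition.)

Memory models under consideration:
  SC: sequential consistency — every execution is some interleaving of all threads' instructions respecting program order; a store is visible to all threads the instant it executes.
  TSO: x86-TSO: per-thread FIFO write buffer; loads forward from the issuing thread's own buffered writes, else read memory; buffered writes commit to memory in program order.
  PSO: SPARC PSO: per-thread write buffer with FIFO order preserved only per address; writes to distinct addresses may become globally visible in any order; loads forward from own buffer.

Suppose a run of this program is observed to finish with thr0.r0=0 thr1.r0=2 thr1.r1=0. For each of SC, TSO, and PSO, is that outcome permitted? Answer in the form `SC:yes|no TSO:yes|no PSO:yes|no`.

outcome vector order: (thr0.r0,thr1.r0,thr1.r1)
under SC → 0/0/0; 0/0/1; 0/0/2; 0/2/1; 0/2/2; 2/0/0; 2/0/1; 2/0/2; 2/2/1; 2/2/2
under TSO → 0/0/0; 0/0/1; 0/0/2; 0/2/1; 0/2/2; 2/0/0; 2/0/1; 2/0/2; 2/2/1; 2/2/2
under PSO → 0/0/0; 0/0/1; 0/0/2; 0/2/0; 0/2/1; 0/2/2; 2/0/0; 2/0/1; 2/0/2; 2/2/0; 2/2/1; 2/2/2
target 0/2/0 ∈ {PSO}

SC:no TSO:no PSO:yes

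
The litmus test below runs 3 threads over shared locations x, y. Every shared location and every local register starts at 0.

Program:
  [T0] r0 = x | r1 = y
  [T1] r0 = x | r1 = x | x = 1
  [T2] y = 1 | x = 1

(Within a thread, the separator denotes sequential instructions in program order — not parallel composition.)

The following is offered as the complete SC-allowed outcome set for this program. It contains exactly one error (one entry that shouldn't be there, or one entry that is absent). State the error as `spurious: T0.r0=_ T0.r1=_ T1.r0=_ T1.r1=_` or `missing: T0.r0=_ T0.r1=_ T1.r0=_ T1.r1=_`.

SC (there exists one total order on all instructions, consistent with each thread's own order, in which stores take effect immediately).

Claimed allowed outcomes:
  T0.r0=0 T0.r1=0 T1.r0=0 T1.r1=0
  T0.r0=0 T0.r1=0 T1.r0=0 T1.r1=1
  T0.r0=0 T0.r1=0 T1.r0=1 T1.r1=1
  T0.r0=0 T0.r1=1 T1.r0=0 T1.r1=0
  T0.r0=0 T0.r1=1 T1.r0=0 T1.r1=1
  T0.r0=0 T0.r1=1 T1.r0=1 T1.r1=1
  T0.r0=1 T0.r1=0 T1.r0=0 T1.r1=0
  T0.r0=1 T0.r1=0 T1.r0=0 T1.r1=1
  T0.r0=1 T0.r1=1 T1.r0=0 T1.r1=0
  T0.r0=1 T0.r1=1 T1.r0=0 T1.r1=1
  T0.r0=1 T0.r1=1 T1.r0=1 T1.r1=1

outcome vector order: (T0.r0,T0.r1,T1.r0,T1.r1)
under SC → (0,0,0,0), (0,0,0,1), (0,0,1,1), (0,1,0,0), (0,1,0,1), (0,1,1,1), (1,0,0,0), (1,1,0,0), (1,1,0,1), (1,1,1,1)
claimed∖SC = {(1,0,0,1)}

spurious: T0.r0=1 T0.r1=0 T1.r0=0 T1.r1=1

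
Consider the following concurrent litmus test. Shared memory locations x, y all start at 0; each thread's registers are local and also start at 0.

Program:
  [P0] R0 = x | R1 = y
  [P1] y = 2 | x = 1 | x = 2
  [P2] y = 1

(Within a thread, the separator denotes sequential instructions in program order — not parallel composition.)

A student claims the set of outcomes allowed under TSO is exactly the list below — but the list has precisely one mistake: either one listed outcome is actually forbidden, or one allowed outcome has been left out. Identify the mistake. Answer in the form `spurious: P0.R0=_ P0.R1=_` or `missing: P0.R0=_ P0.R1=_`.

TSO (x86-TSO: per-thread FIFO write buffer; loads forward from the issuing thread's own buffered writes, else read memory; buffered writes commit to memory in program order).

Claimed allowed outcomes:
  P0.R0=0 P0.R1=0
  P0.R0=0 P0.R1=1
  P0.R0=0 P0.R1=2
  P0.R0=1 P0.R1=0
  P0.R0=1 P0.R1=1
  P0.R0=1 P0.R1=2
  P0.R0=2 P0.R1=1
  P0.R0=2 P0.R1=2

spurious: P0.R0=1 P0.R1=0

outcome vector order: (P0.R0,P0.R1)
[TSO] allowed = {<0 0>, <0 1>, <0 2>, <1 1>, <1 2>, <2 1>, <2 2>}
claimed∖TSO = {<1 0>}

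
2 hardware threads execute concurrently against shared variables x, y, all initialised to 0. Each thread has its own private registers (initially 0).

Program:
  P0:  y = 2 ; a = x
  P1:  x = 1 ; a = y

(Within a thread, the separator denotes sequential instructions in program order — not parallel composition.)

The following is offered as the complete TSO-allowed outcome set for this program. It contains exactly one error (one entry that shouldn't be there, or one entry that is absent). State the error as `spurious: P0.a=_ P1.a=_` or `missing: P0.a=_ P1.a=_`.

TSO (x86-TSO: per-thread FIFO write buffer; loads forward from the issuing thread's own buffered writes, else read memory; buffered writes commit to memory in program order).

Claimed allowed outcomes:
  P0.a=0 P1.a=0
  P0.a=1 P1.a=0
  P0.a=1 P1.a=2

missing: P0.a=0 P1.a=2

outcome vector order: (P0.a,P1.a)
[TSO] allowed = {00; 02; 10; 12}
TSO∖claimed = {02}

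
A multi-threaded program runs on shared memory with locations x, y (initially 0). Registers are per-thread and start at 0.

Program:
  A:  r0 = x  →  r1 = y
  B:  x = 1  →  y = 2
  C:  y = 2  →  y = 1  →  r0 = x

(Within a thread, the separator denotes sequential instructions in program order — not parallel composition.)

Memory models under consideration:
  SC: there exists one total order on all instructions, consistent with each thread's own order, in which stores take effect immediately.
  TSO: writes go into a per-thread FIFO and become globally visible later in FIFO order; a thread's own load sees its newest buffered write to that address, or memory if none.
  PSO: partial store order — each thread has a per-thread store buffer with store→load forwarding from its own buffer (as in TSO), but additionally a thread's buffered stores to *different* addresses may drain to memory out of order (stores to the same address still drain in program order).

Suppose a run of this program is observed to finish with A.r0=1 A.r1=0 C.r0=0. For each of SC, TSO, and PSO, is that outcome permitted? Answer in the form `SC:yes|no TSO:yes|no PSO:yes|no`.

outcome vector order: (A.r0,A.r1,C.r0)
[SC] allowed = {(0,0,0); (0,0,1); (0,1,0); (0,1,1); (0,2,0); (0,2,1); (1,0,1); (1,1,0); (1,1,1); (1,2,0); (1,2,1)}
[TSO] allowed = {(0,0,0); (0,0,1); (0,1,0); (0,1,1); (0,2,0); (0,2,1); (1,0,0); (1,0,1); (1,1,0); (1,1,1); (1,2,0); (1,2,1)}
[PSO] allowed = {(0,0,0); (0,0,1); (0,1,0); (0,1,1); (0,2,0); (0,2,1); (1,0,0); (1,0,1); (1,1,0); (1,1,1); (1,2,0); (1,2,1)}
target (1,0,0) ∈ {TSO,PSO}

SC:no TSO:yes PSO:yes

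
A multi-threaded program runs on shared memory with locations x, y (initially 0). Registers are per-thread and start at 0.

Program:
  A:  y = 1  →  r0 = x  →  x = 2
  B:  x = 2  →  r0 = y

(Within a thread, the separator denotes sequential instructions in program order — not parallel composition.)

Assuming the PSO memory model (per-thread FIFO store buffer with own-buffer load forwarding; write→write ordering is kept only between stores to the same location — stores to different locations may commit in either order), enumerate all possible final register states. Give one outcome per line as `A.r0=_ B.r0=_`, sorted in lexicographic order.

A.r0=0 B.r0=0
A.r0=0 B.r0=1
A.r0=2 B.r0=0
A.r0=2 B.r0=1

outcome vector order: (A.r0,B.r0)
|PSO outcomes| = 4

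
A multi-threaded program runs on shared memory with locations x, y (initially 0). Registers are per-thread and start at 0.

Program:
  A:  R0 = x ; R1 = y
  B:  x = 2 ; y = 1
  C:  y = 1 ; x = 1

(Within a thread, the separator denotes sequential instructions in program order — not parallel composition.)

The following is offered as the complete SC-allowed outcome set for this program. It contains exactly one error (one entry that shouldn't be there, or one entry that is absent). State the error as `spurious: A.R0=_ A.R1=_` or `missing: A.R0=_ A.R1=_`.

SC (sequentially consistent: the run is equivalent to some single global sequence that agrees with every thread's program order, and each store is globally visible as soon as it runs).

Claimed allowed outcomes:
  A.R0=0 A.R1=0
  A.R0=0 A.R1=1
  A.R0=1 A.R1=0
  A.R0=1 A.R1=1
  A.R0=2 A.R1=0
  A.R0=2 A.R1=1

spurious: A.R0=1 A.R1=0

outcome vector order: (A.R0,A.R1)
under SC → 00; 01; 11; 20; 21
claimed∖SC = {10}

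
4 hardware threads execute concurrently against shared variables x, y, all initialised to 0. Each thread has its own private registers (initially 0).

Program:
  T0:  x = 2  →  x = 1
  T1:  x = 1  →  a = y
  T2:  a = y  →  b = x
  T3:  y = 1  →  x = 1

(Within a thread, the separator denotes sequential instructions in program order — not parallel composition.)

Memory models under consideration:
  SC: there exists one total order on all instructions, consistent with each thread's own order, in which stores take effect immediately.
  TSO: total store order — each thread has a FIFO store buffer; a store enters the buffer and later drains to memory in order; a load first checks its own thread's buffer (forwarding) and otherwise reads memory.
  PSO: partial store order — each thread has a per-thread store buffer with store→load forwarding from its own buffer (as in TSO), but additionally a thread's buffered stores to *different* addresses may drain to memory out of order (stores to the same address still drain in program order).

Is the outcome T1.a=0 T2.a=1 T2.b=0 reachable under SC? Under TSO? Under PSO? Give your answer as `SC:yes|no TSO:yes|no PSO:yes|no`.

SC:no TSO:yes PSO:yes

outcome vector order: (T1.a,T2.a,T2.b)
SC: 11 outcomes — {<0 0 0> <0 0 1> <0 0 2> <0 1 1> <0 1 2> <1 0 0> <1 0 1> <1 0 2> <1 1 0> <1 1 1> <1 1 2>}
TSO: 12 outcomes — {<0 0 0> <0 0 1> <0 0 2> <0 1 0> <0 1 1> <0 1 2> <1 0 0> <1 0 1> <1 0 2> <1 1 0> <1 1 1> <1 1 2>}
PSO: 12 outcomes — {<0 0 0> <0 0 1> <0 0 2> <0 1 0> <0 1 1> <0 1 2> <1 0 0> <1 0 1> <1 0 2> <1 1 0> <1 1 1> <1 1 2>}
target <0 1 0> ∈ {TSO,PSO}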